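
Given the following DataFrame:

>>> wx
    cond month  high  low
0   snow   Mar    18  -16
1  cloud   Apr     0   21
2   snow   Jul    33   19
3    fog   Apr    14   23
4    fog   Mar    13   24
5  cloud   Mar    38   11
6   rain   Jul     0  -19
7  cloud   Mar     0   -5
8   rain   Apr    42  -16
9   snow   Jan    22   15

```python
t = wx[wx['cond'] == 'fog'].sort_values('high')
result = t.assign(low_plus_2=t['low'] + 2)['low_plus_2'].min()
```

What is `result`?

25

filter rows where cond == 'fog':
  cond month  high  low
3  fog   Apr    14   23
4  fog   Mar    13   24
sort by high:
  cond month  high  low
4  fog   Mar    13   24
3  fog   Apr    14   23
add column low_plus_2 = t['low'] + 2:
  cond month  high  low  low_plus_2
4  fog   Mar    13   24          26
3  fog   Apr    14   23          25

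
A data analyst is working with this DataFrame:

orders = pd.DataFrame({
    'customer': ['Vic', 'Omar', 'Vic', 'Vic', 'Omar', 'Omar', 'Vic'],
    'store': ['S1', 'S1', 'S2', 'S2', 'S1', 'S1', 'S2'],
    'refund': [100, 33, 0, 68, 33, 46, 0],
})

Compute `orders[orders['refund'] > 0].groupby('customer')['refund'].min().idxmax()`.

Vic

filter rows where refund > 0:
  customer store  refund
0      Vic    S1     100
1     Omar    S1      33
3      Vic    S2      68
4     Omar    S1      33
5     Omar    S1      46
group by customer, min of refund:
customer
Omar    33
Vic     68
Name: refund, dtype: int64
The label with the largest value is Vic.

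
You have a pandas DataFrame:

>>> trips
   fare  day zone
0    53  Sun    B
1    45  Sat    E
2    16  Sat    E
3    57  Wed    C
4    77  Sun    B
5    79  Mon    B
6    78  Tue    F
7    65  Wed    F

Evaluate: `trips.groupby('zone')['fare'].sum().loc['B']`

group by zone, sum of fare:
zone
B    209
C     57
E     61
F    143
Name: fare, dtype: int64

209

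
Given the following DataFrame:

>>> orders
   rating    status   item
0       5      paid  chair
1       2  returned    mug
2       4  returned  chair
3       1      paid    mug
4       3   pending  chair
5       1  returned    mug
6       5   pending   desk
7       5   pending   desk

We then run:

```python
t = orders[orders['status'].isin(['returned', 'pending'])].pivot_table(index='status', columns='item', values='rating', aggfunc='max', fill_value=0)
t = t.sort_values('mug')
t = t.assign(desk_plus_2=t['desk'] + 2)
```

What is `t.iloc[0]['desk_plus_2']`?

filter rows where status in ['returned', 'pending']:
   rating    status   item
1       2  returned    mug
2       4  returned  chair
4       3   pending  chair
5       1  returned    mug
6       5   pending   desk
7       5   pending   desk
pivot: rows=status, cols=item, max(rating):
item      chair  desk  mug
status                    
pending       3     5    0
returned      4     0    2
sort by mug:
item      chair  desk  mug
status                    
pending       3     5    0
returned      4     0    2
add column desk_plus_2 = t['desk'] + 2:
item      chair  desk  mug  desk_plus_2
status                                 
pending       3     5    0            7
returned      4     0    2            2
The value at position 0, column 'desk_plus_2' is 7.

7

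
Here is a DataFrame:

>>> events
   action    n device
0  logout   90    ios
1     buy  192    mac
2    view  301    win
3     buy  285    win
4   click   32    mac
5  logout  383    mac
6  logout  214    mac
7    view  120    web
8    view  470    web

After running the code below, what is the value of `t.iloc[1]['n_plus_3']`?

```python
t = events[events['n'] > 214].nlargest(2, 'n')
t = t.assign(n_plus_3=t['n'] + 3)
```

filter rows where n > 214:
   action    n device
2    view  301    win
3     buy  285    win
5  logout  383    mac
8    view  470    web
take 2 rows with largest n:
   action    n device
8    view  470    web
5  logout  383    mac
add column n_plus_3 = t['n'] + 3:
   action    n device  n_plus_3
8    view  470    web       473
5  logout  383    mac       386
The value at position 1, column 'n_plus_3' is 386.

386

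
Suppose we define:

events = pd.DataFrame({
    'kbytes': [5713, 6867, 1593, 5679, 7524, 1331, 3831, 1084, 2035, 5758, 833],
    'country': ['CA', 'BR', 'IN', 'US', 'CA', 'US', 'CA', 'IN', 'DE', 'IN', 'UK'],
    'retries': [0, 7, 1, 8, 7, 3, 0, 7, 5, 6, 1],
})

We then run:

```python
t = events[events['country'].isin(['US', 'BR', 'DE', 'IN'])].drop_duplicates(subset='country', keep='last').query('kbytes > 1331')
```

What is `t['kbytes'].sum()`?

filter rows where country in ['US', 'BR', 'DE', 'IN']:
   kbytes country  retries
1    6867      BR        7
2    1593      IN        1
3    5679      US        8
5    1331      US        3
7    1084      IN        7
8    2035      DE        5
9    5758      IN        6
drop duplicate country (keep=last):
   kbytes country  retries
1    6867      BR        7
5    1331      US        3
8    2035      DE        5
9    5758      IN        6
filter rows where kbytes > 1331:
   kbytes country  retries
1    6867      BR        7
8    2035      DE        5
9    5758      IN        6
Taking the sum of column 'kbytes' gives 14660.

14660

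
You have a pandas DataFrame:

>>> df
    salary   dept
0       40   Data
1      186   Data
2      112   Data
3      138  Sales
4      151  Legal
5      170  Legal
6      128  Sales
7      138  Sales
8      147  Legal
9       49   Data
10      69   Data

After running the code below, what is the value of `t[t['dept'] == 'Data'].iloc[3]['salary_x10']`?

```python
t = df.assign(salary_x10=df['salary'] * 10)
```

add column salary_x10 = df['salary'] * 10:
    salary   dept  salary_x10
0       40   Data         400
1      186   Data        1860
2      112   Data        1120
3      138  Sales        1380
4      151  Legal        1510
5      170  Legal        1700
6      128  Sales        1280
7      138  Sales        1380
8      147  Legal        1470
9       49   Data         490
10      69   Data         690
filter rows where dept == 'Data':
    salary  dept  salary_x10
0       40  Data         400
1      186  Data        1860
2      112  Data        1120
9       49  Data         490
10      69  Data         690
Hence 490.

490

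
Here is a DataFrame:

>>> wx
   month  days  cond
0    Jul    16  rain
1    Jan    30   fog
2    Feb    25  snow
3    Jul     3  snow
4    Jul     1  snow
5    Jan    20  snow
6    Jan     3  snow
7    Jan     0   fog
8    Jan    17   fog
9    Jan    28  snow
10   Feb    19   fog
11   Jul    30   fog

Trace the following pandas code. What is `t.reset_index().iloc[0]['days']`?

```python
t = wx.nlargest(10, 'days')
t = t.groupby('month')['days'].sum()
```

44

take 10 rows with largest days:
   month  days  cond
1    Jan    30   fog
11   Jul    30   fog
9    Jan    28  snow
2    Feb    25  snow
5    Jan    20  snow
10   Feb    19   fog
8    Jan    17   fog
0    Jul    16  rain
3    Jul     3  snow
6    Jan     3  snow
group by month, sum of days:
month
Feb    44
Jan    98
Jul    49
Name: days, dtype: int64
reset_index():
  month  days
0   Feb    44
1   Jan    98
2   Jul    49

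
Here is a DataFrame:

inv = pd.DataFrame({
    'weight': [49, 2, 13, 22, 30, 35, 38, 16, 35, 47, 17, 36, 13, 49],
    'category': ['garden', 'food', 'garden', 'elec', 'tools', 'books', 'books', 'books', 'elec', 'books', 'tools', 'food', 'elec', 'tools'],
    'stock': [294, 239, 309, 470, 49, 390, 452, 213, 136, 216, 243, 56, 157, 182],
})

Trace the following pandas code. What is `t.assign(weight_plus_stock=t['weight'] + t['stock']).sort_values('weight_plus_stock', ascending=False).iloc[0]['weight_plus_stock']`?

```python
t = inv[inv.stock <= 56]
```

92

filter rows where stock <= 56:
    weight category  stock
4       30    tools     49
11      36     food     56
add column weight_plus_stock = t['weight'] + t['stock']:
    weight category  stock  weight_plus_stock
4       30    tools     49                 79
11      36     food     56                 92
sort by weight_plus_stock descending:
    weight category  stock  weight_plus_stock
11      36     food     56                 92
4       30    tools     49                 79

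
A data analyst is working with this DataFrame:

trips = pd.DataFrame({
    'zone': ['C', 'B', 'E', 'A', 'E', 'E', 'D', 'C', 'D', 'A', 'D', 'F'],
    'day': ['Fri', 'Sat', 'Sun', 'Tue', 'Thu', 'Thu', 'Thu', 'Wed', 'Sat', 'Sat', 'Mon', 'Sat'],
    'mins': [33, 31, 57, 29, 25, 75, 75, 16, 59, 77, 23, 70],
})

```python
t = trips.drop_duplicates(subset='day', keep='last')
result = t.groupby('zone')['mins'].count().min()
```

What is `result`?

1

drop duplicate day (keep=last):
   zone  day  mins
0     C  Fri    33
2     E  Sun    57
3     A  Tue    29
6     D  Thu    75
7     C  Wed    16
10    D  Mon    23
11    F  Sat    70
group by zone, count of mins:
zone
A    1
C    2
D    2
E    1
F    1
Name: mins, dtype: int64
So min() = 1.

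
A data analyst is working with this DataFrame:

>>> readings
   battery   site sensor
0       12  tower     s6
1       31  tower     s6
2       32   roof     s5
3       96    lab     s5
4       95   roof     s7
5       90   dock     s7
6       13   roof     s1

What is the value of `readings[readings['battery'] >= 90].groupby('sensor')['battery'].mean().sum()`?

filter rows where battery >= 90:
   battery  site sensor
3       96   lab     s5
4       95  roof     s7
5       90  dock     s7
group by sensor, mean of battery:
sensor
s5    96.0
s7    92.5
Name: battery, dtype: float64
Taking the sum of the resulting series gives 188.5.

188.5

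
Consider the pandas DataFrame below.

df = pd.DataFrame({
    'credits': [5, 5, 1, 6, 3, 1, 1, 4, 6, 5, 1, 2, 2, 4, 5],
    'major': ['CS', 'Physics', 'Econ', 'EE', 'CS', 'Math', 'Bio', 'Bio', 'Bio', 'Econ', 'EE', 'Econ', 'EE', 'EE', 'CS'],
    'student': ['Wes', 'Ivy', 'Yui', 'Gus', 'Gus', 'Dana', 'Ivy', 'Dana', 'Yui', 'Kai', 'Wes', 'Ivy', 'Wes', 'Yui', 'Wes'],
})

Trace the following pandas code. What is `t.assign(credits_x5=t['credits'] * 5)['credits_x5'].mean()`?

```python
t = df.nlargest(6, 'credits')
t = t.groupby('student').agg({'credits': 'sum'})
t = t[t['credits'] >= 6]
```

take 6 rows with largest credits:
    credits    major student
3         6       EE     Gus
8         6      Bio     Yui
0         5       CS     Wes
1         5  Physics     Ivy
9         5     Econ     Kai
14        5       CS     Wes
group by student, sum of credits:
         credits
student         
Gus            6
Ivy            5
Kai            5
Wes           10
Yui            6
filter rows where credits >= 6:
         credits
student         
Gus            6
Wes           10
Yui            6
add column credits_x5 = t['credits'] * 5:
         credits  credits_x5
student                     
Gus            6          30
Wes           10          50
Yui            6          30
The mean of column 'credits_x5' is 36.6666666667.

36.6666666667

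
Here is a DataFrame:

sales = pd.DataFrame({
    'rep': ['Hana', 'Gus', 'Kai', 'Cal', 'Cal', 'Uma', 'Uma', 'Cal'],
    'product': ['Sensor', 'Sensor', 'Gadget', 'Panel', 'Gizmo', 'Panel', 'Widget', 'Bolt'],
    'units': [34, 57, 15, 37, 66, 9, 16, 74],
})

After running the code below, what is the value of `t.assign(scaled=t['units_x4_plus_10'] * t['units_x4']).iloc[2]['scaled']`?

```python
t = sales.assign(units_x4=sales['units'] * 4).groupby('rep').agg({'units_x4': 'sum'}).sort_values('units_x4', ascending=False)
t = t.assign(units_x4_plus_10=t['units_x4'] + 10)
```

add column units_x4 = sales['units'] * 4:
    rep product  units  units_x4
0  Hana  Sensor     34       136
1   Gus  Sensor     57       228
2   Kai  Gadget     15        60
3   Cal   Panel     37       148
4   Cal   Gizmo     66       264
5   Uma   Panel      9        36
6   Uma  Widget     16        64
7   Cal    Bolt     74       296
group by rep, sum of units_x4:
      units_x4
rep           
Cal        708
Gus        228
Hana       136
Kai         60
Uma        100
sort by units_x4 descending:
      units_x4
rep           
Cal        708
Gus        228
Hana       136
Uma        100
Kai         60
add column units_x4_plus_10 = t['units_x4'] + 10:
      units_x4  units_x4_plus_10
rep                             
Cal        708               718
Gus        228               238
Hana       136               146
Uma        100               110
Kai         60                70
add column scaled = t['units_x4_plus_10'] * t['units_x4']:
      units_x4  units_x4_plus_10  scaled
rep                                     
Cal        708               718  508344
Gus        228               238   54264
Hana       136               146   19856
Uma        100               110   11000
Kai         60                70    4200
Finally, value at position 2, column 'scaled' = 19856.

19856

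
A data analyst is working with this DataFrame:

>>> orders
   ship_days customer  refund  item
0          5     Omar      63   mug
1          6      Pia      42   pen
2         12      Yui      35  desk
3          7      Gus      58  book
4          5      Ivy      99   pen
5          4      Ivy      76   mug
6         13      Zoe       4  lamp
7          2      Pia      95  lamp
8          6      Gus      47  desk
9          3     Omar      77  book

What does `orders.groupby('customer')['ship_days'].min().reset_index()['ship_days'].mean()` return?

group by customer, min of ship_days:
customer
Gus      6
Ivy      4
Omar     3
Pia      2
Yui     12
Zoe     13
Name: ship_days, dtype: int64
reset_index():
  customer  ship_days
0      Gus          6
1      Ivy          4
2     Omar          3
3      Pia          2
4      Yui         12
5      Zoe         13
The mean of column 'ship_days' is 6.66666666667.

6.66666666667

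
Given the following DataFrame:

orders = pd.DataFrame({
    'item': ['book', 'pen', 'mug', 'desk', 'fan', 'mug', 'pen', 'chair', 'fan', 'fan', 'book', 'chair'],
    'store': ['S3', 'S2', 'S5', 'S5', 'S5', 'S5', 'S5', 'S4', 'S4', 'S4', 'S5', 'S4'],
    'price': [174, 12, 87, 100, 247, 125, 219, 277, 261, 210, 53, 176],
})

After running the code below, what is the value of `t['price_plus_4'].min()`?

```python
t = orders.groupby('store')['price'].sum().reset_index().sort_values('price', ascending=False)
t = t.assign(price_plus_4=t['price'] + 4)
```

group by store, sum of price:
store
S2     12
S3    174
S4    924
S5    831
Name: price, dtype: int64
reset_index():
  store  price
0    S2     12
1    S3    174
2    S4    924
3    S5    831
sort by price descending:
  store  price
2    S4    924
3    S5    831
1    S3    174
0    S2     12
add column price_plus_4 = t['price'] + 4:
  store  price  price_plus_4
2    S4    924           928
3    S5    831           835
1    S3    174           178
0    S2     12            16
Reading off the min of column 'price_plus_4', we get 16.

16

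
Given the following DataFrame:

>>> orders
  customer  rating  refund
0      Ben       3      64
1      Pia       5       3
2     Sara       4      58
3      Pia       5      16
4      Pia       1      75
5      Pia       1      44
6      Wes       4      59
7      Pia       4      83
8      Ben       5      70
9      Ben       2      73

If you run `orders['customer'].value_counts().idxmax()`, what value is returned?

Pia

value_counts of customer:
customer
Pia     5
Ben     3
Sara    1
Wes     1
Name: count, dtype: int64
The label with the largest value is Pia.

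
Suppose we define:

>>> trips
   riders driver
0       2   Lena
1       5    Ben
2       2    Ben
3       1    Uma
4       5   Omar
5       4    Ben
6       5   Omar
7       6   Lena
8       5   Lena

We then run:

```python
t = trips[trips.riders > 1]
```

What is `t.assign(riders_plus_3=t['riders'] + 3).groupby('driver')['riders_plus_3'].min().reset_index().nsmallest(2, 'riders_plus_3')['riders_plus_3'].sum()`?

10

filter rows where riders > 1:
   riders driver
0       2   Lena
1       5    Ben
2       2    Ben
4       5   Omar
5       4    Ben
6       5   Omar
7       6   Lena
8       5   Lena
add column riders_plus_3 = t['riders'] + 3:
   riders driver  riders_plus_3
0       2   Lena              5
1       5    Ben              8
2       2    Ben              5
4       5   Omar              8
5       4    Ben              7
6       5   Omar              8
7       6   Lena              9
8       5   Lena              8
group by driver, min of riders_plus_3:
driver
Ben     5
Lena    5
Omar    8
Name: riders_plus_3, dtype: int64
reset_index():
  driver  riders_plus_3
0    Ben              5
1   Lena              5
2   Omar              8
take 2 rows with smallest riders_plus_3:
  driver  riders_plus_3
0    Ben              5
1   Lena              5
The sum of column 'riders_plus_3' is 10.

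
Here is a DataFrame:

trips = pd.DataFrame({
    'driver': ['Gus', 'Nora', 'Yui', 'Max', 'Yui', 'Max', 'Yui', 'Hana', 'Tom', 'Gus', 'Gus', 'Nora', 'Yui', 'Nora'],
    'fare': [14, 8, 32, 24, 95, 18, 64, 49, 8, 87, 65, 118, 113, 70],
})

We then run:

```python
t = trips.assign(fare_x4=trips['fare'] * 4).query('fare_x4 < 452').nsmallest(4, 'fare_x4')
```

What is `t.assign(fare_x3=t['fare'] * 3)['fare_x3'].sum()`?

add column fare_x4 = trips['fare'] * 4:
   driver  fare  fare_x4
0     Gus    14       56
1    Nora     8       32
2     Yui    32      128
3     Max    24       96
4     Yui    95      380
5     Max    18       72
6     Yui    64      256
7    Hana    49      196
8     Tom     8       32
9     Gus    87      348
10    Gus    65      260
11   Nora   118      472
12    Yui   113      452
13   Nora    70      280
filter rows where fare_x4 < 452:
   driver  fare  fare_x4
0     Gus    14       56
1    Nora     8       32
2     Yui    32      128
3     Max    24       96
4     Yui    95      380
5     Max    18       72
6     Yui    64      256
7    Hana    49      196
8     Tom     8       32
9     Gus    87      348
10    Gus    65      260
13   Nora    70      280
take 4 rows with smallest fare_x4:
  driver  fare  fare_x4
1   Nora     8       32
8    Tom     8       32
0    Gus    14       56
5    Max    18       72
add column fare_x3 = t['fare'] * 3:
  driver  fare  fare_x4  fare_x3
1   Nora     8       32       24
8    Tom     8       32       24
0    Gus    14       56       42
5    Max    18       72       54
The sum of column 'fare_x3' is 144.

144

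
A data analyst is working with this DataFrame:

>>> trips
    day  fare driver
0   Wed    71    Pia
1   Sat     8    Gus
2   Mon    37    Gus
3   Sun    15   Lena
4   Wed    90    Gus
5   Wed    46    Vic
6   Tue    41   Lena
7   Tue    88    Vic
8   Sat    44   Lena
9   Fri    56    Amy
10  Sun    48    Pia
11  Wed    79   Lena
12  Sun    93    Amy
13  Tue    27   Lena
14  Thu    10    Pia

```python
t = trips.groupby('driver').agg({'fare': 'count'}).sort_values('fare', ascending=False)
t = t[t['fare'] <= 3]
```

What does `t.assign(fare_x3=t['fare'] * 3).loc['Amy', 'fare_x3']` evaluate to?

group by driver, count of fare:
        fare
driver      
Amy        2
Gus        3
Lena       5
Pia        3
Vic        2
sort by fare descending:
        fare
driver      
Lena       5
Gus        3
Pia        3
Amy        2
Vic        2
filter rows where fare <= 3:
        fare
driver      
Gus        3
Pia        3
Amy        2
Vic        2
add column fare_x3 = t['fare'] * 3:
        fare  fare_x3
driver               
Gus        3        9
Pia        3        9
Amy        2        6
Vic        2        6
The value at row 'Amy', column 'fare_x3' is 6.

6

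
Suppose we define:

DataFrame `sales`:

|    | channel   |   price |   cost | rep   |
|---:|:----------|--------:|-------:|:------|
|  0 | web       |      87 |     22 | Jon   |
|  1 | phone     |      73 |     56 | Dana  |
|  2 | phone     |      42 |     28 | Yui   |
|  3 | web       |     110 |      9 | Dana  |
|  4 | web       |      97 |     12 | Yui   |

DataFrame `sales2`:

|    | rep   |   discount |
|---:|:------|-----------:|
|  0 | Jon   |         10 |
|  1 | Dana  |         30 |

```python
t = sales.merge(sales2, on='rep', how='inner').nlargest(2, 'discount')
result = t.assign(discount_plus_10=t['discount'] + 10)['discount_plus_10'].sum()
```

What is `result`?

80

merge on 'rep' (how='inner') → 3 rows:
  channel  price  cost   rep  discount
0     web     87    22   Jon        10
1   phone     73    56  Dana        30
2     web    110     9  Dana        30
take 2 rows with largest discount:
  channel  price  cost   rep  discount
1   phone     73    56  Dana        30
2     web    110     9  Dana        30
add column discount_plus_10 = t['discount'] + 10:
  channel  price  cost   rep  discount  discount_plus_10
1   phone     73    56  Dana        30                40
2     web    110     9  Dana        30                40
Taking the sum of column 'discount_plus_10' gives 80.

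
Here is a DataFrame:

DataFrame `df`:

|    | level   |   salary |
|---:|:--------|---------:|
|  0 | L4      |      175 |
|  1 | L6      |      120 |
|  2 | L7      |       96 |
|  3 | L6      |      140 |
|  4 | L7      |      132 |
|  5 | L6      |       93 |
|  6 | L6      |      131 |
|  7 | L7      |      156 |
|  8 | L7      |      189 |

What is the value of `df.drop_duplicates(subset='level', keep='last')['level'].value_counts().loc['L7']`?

drop duplicate level (keep=last):
  level  salary
0    L4     175
6    L6     131
8    L7     189
value_counts of level:
level
L4    1
L6    1
L7    1
Name: count, dtype: int64
Reading off the value at index 'L7', we get 1.

1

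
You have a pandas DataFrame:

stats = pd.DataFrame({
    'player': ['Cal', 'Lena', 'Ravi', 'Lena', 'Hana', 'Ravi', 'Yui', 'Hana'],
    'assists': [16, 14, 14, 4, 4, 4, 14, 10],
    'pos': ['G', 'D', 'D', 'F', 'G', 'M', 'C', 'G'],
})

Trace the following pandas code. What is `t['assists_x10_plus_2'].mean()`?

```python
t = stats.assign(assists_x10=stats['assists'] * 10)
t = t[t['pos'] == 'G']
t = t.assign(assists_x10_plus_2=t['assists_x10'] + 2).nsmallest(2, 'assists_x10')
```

add column assists_x10 = stats['assists'] * 10:
  player  assists pos  assists_x10
0    Cal       16   G          160
1   Lena       14   D          140
2   Ravi       14   D          140
3   Lena        4   F           40
4   Hana        4   G           40
5   Ravi        4   M           40
6    Yui       14   C          140
7   Hana       10   G          100
filter rows where pos == 'G':
  player  assists pos  assists_x10
0    Cal       16   G          160
4   Hana        4   G           40
7   Hana       10   G          100
add column assists_x10_plus_2 = t['assists_x10'] + 2:
  player  assists pos  assists_x10  assists_x10_plus_2
0    Cal       16   G          160                 162
4   Hana        4   G           40                  42
7   Hana       10   G          100                 102
take 2 rows with smallest assists_x10:
  player  assists pos  assists_x10  assists_x10_plus_2
4   Hana        4   G           40                  42
7   Hana       10   G          100                 102

72.0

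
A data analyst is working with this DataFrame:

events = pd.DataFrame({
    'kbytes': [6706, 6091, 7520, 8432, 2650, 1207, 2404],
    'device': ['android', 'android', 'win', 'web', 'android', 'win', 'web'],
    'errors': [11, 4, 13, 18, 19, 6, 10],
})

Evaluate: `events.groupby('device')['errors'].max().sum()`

group by device, max of errors:
device
android    19
web        18
win        13
Name: errors, dtype: int64

50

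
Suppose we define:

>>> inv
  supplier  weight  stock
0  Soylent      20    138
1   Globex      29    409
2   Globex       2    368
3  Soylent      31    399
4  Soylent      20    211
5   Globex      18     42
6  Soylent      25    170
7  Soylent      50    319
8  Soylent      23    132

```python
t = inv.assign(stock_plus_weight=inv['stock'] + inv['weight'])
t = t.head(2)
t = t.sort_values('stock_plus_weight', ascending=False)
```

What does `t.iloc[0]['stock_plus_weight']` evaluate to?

add column stock_plus_weight = inv['stock'] + inv['weight']:
  supplier  weight  stock  stock_plus_weight
0  Soylent      20    138                158
1   Globex      29    409                438
2   Globex       2    368                370
3  Soylent      31    399                430
4  Soylent      20    211                231
5   Globex      18     42                 60
6  Soylent      25    170                195
7  Soylent      50    319                369
8  Soylent      23    132                155
take first 2 rows:
  supplier  weight  stock  stock_plus_weight
0  Soylent      20    138                158
1   Globex      29    409                438
sort by stock_plus_weight descending:
  supplier  weight  stock  stock_plus_weight
1   Globex      29    409                438
0  Soylent      20    138                158
Then the value at position 0, column 'stock_plus_weight': 438

438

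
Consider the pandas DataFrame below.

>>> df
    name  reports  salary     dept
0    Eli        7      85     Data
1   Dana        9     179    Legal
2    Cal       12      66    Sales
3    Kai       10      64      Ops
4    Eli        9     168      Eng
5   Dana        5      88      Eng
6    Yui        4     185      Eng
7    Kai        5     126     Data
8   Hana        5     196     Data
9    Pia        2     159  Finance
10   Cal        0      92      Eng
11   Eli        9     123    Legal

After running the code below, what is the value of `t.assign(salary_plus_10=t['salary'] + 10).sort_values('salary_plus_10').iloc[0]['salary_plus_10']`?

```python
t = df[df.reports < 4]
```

102

filter rows where reports < 4:
   name  reports  salary     dept
9   Pia        2     159  Finance
10  Cal        0      92      Eng
add column salary_plus_10 = t['salary'] + 10:
   name  reports  salary     dept  salary_plus_10
9   Pia        2     159  Finance             169
10  Cal        0      92      Eng             102
sort by salary_plus_10:
   name  reports  salary     dept  salary_plus_10
10  Cal        0      92      Eng             102
9   Pia        2     159  Finance             169
Hence 102.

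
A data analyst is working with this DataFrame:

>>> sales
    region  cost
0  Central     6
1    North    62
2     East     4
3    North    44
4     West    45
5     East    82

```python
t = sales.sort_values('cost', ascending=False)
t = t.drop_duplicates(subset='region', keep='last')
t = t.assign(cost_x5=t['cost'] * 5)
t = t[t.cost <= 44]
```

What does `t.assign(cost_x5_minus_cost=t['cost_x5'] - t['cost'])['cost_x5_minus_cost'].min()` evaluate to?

16

sort by cost descending:
    region  cost
5     East    82
1    North    62
4     West    45
3    North    44
0  Central     6
2     East     4
drop duplicate region (keep=last):
    region  cost
4     West    45
3    North    44
0  Central     6
2     East     4
add column cost_x5 = t['cost'] * 5:
    region  cost  cost_x5
4     West    45      225
3    North    44      220
0  Central     6       30
2     East     4       20
filter rows where cost <= 44:
    region  cost  cost_x5
3    North    44      220
0  Central     6       30
2     East     4       20
add column cost_x5_minus_cost = t['cost_x5'] - t['cost']:
    region  cost  cost_x5  cost_x5_minus_cost
3    North    44      220                 176
0  Central     6       30                  24
2     East     4       20                  16
Hence 16.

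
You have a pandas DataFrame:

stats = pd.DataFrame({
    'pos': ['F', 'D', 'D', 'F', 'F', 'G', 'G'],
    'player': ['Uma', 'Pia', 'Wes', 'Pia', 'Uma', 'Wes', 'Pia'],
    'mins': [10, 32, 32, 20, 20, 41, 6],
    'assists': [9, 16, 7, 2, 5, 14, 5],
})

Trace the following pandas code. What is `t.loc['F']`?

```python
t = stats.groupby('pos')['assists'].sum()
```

16

group by pos, sum of assists:
pos
D    23
F    16
G    19
Name: assists, dtype: int64
Finally, value at index 'F' = 16.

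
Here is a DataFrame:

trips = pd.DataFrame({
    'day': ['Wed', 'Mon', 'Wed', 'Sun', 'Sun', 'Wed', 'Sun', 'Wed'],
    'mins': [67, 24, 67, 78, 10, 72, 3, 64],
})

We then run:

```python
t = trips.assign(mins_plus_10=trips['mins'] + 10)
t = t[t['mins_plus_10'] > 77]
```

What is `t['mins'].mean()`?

add column mins_plus_10 = trips['mins'] + 10:
   day  mins  mins_plus_10
0  Wed    67            77
1  Mon    24            34
2  Wed    67            77
3  Sun    78            88
4  Sun    10            20
5  Wed    72            82
6  Sun     3            13
7  Wed    64            74
filter rows where mins_plus_10 > 77:
   day  mins  mins_plus_10
3  Sun    78            88
5  Wed    72            82

75.0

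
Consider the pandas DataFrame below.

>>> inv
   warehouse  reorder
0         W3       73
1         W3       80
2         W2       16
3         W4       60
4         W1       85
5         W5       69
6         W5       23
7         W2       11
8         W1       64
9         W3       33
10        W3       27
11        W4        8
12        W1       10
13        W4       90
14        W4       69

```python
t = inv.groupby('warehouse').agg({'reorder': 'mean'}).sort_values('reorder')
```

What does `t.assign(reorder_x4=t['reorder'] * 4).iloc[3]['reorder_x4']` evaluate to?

group by warehouse, mean of reorder:
           reorder
warehouse         
W1           53.00
W2           13.50
W3           53.25
W4           56.75
W5           46.00
sort by reorder:
           reorder
warehouse         
W2           13.50
W5           46.00
W1           53.00
W3           53.25
W4           56.75
add column reorder_x4 = t['reorder'] * 4:
           reorder  reorder_x4
warehouse                     
W2           13.50        54.0
W5           46.00       184.0
W1           53.00       212.0
W3           53.25       213.0
W4           56.75       227.0
The value at position 3, column 'reorder_x4' is 213.0.

213.0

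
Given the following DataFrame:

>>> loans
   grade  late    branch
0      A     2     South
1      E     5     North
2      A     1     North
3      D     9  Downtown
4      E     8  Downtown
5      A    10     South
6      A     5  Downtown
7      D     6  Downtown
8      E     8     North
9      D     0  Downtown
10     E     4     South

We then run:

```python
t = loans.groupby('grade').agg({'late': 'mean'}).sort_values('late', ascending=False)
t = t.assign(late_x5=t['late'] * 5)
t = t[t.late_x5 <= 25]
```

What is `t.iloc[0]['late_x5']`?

group by grade, mean of late:
       late
grade      
A      4.50
D      5.00
E      6.25
sort by late descending:
       late
grade      
E      6.25
D      5.00
A      4.50
add column late_x5 = t['late'] * 5:
       late  late_x5
grade               
E      6.25    31.25
D      5.00    25.00
A      4.50    22.50
filter rows where late_x5 <= 25:
       late  late_x5
grade               
D       5.0     25.0
A       4.5     22.5
The value at position 0, column 'late_x5' is 25.0.

25.0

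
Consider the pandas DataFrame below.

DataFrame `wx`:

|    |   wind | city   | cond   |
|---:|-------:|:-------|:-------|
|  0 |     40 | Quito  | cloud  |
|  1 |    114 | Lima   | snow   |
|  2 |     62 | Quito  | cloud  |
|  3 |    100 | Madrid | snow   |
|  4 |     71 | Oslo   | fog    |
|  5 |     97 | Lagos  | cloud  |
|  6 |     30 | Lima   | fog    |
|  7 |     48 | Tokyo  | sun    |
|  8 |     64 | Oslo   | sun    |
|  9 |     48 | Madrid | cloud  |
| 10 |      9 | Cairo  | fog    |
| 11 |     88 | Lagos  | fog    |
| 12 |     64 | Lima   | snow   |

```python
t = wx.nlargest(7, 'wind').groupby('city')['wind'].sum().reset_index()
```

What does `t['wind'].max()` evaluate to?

take 7 rows with largest wind:
    wind    city   cond
1    114    Lima   snow
3    100  Madrid   snow
5     97   Lagos  cloud
11    88   Lagos    fog
4     71    Oslo    fog
8     64    Oslo    sun
12    64    Lima   snow
group by city, sum of wind:
city
Lagos     185
Lima      178
Madrid    100
Oslo      135
Name: wind, dtype: int64
reset_index():
     city  wind
0   Lagos   185
1    Lima   178
2  Madrid   100
3    Oslo   135

185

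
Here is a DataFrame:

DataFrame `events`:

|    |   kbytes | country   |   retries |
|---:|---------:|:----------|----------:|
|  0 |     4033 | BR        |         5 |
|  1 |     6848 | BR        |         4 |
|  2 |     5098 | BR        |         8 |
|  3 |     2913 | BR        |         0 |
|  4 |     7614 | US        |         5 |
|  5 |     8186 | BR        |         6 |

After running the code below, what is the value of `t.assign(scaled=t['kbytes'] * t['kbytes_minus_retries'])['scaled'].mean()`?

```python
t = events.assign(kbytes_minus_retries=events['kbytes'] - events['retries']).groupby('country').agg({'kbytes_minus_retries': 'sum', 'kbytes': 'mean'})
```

add column kbytes_minus_retries = events['kbytes'] - events['retries']:
   kbytes country  retries  kbytes_minus_retries
0    4033      BR        5                  4028
1    6848      BR        4                  6844
2    5098      BR        8                  5090
3    2913      BR        0                  2913
4    7614      US        5                  7609
5    8186      BR        6                  8180
group by country: sum(kbytes_minus_retries), mean(kbytes):
         kbytes_minus_retries  kbytes
country                              
BR                      27055  5415.6
US                       7609  7614.0
add column scaled = t['kbytes'] * t['kbytes_minus_retries']:
         kbytes_minus_retries  kbytes       scaled
country                                           
BR                      27055  5415.6  146519058.0
US                       7609  7614.0   57934926.0

102226992.0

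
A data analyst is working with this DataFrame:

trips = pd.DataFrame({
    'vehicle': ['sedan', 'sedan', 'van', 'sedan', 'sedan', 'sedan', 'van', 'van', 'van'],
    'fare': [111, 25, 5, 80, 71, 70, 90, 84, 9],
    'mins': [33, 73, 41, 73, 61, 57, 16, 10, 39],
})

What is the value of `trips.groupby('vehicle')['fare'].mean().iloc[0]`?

group by vehicle, mean of fare:
vehicle
sedan    71.4
van      47.0
Name: fare, dtype: float64
Finally, value at position 0 = 71.4.

71.4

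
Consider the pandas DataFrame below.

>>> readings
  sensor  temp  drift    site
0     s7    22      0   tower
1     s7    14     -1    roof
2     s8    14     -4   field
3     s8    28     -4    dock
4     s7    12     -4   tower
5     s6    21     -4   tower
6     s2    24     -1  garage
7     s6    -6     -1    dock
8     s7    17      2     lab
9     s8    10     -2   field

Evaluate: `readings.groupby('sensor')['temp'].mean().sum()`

65.0833333333

group by sensor, mean of temp:
sensor
s2    24.000000
s6     7.500000
s7    16.250000
s8    17.333333
Name: temp, dtype: float64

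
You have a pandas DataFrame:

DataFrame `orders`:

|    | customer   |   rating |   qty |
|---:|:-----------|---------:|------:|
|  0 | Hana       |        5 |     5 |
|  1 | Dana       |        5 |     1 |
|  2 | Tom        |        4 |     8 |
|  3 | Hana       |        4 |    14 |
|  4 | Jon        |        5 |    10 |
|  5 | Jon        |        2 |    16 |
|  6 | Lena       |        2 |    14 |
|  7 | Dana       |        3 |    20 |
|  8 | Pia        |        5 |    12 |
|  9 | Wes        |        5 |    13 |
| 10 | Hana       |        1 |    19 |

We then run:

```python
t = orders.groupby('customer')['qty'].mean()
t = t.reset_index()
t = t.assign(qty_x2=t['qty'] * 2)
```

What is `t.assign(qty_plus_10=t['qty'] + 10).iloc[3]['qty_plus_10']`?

group by customer, mean of qty:
customer
Dana    10.500000
Hana    12.666667
Jon     13.000000
Lena    14.000000
Pia     12.000000
Tom      8.000000
Wes     13.000000
Name: qty, dtype: float64
reset_index():
  customer        qty
0     Dana  10.500000
1     Hana  12.666667
2      Jon  13.000000
3     Lena  14.000000
4      Pia  12.000000
5      Tom   8.000000
6      Wes  13.000000
add column qty_x2 = t['qty'] * 2:
  customer        qty     qty_x2
0     Dana  10.500000  21.000000
1     Hana  12.666667  25.333333
2      Jon  13.000000  26.000000
3     Lena  14.000000  28.000000
4      Pia  12.000000  24.000000
5      Tom   8.000000  16.000000
6      Wes  13.000000  26.000000
add column qty_plus_10 = t['qty'] + 10:
  customer        qty     qty_x2  qty_plus_10
0     Dana  10.500000  21.000000    20.500000
1     Hana  12.666667  25.333333    22.666667
2      Jon  13.000000  26.000000    23.000000
3     Lena  14.000000  28.000000    24.000000
4      Pia  12.000000  24.000000    22.000000
5      Tom   8.000000  16.000000    18.000000
6      Wes  13.000000  26.000000    23.000000
The value at position 3, column 'qty_plus_10' is 24.0.

24.0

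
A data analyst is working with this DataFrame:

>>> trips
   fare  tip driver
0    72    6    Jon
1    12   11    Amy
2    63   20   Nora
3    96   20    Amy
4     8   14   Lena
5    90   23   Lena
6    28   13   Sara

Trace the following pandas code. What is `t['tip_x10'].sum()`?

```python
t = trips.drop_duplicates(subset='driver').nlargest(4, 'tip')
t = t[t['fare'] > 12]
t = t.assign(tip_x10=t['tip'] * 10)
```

drop duplicate driver (keep=first):
   fare  tip driver
0    72    6    Jon
1    12   11    Amy
2    63   20   Nora
4     8   14   Lena
6    28   13   Sara
take 4 rows with largest tip:
   fare  tip driver
2    63   20   Nora
4     8   14   Lena
6    28   13   Sara
1    12   11    Amy
filter rows where fare > 12:
   fare  tip driver
2    63   20   Nora
6    28   13   Sara
add column tip_x10 = t['tip'] * 10:
   fare  tip driver  tip_x10
2    63   20   Nora      200
6    28   13   Sara      130
The sum of column 'tip_x10' is 330.

330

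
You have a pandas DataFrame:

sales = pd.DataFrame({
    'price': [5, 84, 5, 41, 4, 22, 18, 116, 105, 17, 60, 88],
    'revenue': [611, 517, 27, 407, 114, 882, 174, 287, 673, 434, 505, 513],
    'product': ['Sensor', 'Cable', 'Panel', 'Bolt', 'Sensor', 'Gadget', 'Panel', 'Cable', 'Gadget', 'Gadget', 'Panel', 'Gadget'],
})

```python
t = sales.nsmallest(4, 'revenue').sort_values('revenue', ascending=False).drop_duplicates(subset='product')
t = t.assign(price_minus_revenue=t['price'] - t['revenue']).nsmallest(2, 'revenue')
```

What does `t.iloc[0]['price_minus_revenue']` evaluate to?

take 4 rows with smallest revenue:
   price  revenue product
2      5       27   Panel
4      4      114  Sensor
6     18      174   Panel
7    116      287   Cable
sort by revenue descending:
   price  revenue product
7    116      287   Cable
6     18      174   Panel
4      4      114  Sensor
2      5       27   Panel
drop duplicate product (keep=first):
   price  revenue product
7    116      287   Cable
6     18      174   Panel
4      4      114  Sensor
add column price_minus_revenue = t['price'] - t['revenue']:
   price  revenue product  price_minus_revenue
7    116      287   Cable                 -171
6     18      174   Panel                 -156
4      4      114  Sensor                 -110
take 2 rows with smallest revenue:
   price  revenue product  price_minus_revenue
4      4      114  Sensor                 -110
6     18      174   Panel                 -156
The value at position 0, column 'price_minus_revenue' is -110.

-110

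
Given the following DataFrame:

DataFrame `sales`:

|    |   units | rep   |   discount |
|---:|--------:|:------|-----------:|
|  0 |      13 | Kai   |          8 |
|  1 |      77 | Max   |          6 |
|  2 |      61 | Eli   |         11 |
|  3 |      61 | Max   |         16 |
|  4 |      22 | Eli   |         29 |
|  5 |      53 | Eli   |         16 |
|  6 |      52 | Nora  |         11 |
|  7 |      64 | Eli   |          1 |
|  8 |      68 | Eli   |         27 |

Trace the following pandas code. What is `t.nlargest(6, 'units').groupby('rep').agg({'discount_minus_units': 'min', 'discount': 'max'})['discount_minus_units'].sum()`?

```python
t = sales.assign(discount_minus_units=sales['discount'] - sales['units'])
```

-134

add column discount_minus_units = sales['discount'] - sales['units']:
   units   rep  discount  discount_minus_units
0     13   Kai         8                    -5
1     77   Max         6                   -71
2     61   Eli        11                   -50
3     61   Max        16                   -45
4     22   Eli        29                     7
5     53   Eli        16                   -37
6     52  Nora        11                   -41
7     64   Eli         1                   -63
8     68   Eli        27                   -41
take 6 rows with largest units:
   units  rep  discount  discount_minus_units
1     77  Max         6                   -71
8     68  Eli        27                   -41
7     64  Eli         1                   -63
2     61  Eli        11                   -50
3     61  Max        16                   -45
5     53  Eli        16                   -37
group by rep: min(discount_minus_units), max(discount):
     discount_minus_units  discount
rep                                
Eli                   -63        27
Max                   -71        16
Then the sum of column 'discount_minus_units': -134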